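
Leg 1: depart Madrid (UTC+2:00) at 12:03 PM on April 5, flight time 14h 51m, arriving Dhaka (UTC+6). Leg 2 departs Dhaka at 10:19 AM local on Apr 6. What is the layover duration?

3 hours 25 minutes

Convert departure to UTC: 12:03 PM − 2:00 = 10:03 AM UTC on Apr 5.
Add 14 hours 51 minutes flight time → 12:54 AM UTC (Apr 6).
Dhaka is UTC+6:00, so local arrival = 12:54 AM + 6:00 = 6:54 AM on Apr 6.
Layover = 10:19 AM − 6:54 AM = 3 hours 25 minutes.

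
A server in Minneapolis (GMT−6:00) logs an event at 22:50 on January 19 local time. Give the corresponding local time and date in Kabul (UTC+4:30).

Kabul is 10:30 ahead of Minneapolis.
Shift by the zone difference: 22:50 + 10:30 = 09:20 on Jan 20 in Kabul.

09:20 on January 20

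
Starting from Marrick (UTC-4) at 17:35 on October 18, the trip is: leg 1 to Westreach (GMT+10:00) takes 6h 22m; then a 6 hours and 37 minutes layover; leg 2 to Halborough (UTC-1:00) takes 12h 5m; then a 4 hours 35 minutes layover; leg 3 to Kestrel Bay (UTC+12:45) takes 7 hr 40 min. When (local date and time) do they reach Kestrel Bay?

Convert departure to UTC: 17:35 + 4:00 = 21:35 UTC on Oct 18.
Add 6 hours 22 minutes leg 1 → 03:57 UTC (Oct 19).
Add 6 hours and 37 minutes layover in Westreach → 10:34 UTC.
Add 12 hours and 5 minutes leg 2 → 22:39 UTC.
Add 4 hours 35 minutes layover in Halborough → 03:14 UTC (Oct 20).
Add 7 hours 40 minutes leg 3 → 10:54 UTC.
Kestrel Bay is UTC+12:45, so local arrival = 10:54 + 12:45 = 23:39 on Oct 20.

23:39 on October 20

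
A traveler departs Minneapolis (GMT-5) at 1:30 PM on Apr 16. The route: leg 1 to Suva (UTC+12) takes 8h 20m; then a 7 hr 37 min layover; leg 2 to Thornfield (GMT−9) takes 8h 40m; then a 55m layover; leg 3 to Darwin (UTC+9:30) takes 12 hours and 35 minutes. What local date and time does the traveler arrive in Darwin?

Convert departure to UTC: 1:30 PM + 5:00 = 6:30 PM UTC on Apr 16.
Add 8 hours 20 minutes leg 1 → 2:50 AM UTC (Apr 17).
Add 7 hours and 37 minutes layover in Suva → 10:27 AM UTC.
Add 8 hours and 40 minutes leg 2 → 7:07 PM UTC.
Add 55 minutes layover in Thornfield → 8:02 PM UTC.
Add 12 hours and 35 minutes leg 3 → 8:37 AM UTC (Apr 18).
Darwin is UTC+9:30, so local arrival = 8:37 AM + 9:30 = 6:07 PM on Apr 18.

6:07 PM on April 18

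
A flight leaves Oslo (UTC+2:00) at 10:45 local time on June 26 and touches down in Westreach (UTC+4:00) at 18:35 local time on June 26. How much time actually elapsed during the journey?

5 hours 50 minutes

Departure in UTC: 10:45 − 2:00 = 08:45 on Jun 26.
Arrival in UTC: 18:35 − 4:00 = 14:35 on Jun 26.
Elapsed = 14:35 − 08:45 = 5 hours 50 minutes.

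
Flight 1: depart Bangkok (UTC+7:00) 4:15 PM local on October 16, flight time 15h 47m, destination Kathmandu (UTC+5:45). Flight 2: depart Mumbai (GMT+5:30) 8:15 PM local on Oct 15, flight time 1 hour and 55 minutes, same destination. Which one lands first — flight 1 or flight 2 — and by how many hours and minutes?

the second, by 32 hours 22 minutes

Flight 1 in UTC: 4:15 PM − 7:00 = 9:15 AM on Oct 16.
+15 hours 47 minutes → arrive 1:02 AM UTC on Oct 17.
Flight 2 in UTC: 8:15 PM − 5:30 = 2:45 PM on Oct 15.
+1 hour 55 minutes → arrive 4:40 PM UTC on Oct 15.
Flight 2 lands earlier by 32 hours 22 minutes.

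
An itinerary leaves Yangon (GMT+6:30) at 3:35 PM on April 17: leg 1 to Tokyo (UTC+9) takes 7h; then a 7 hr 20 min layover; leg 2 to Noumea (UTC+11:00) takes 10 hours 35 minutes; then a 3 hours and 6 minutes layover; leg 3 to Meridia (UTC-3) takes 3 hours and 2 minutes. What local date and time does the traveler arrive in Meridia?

Convert departure to UTC: 3:35 PM − 6:30 = 9:05 AM UTC on Apr 17.
Add 7 hours leg 1 → 4:05 PM UTC.
Add 7 hours 20 minutes layover in Tokyo → 11:25 PM UTC.
Add 10 hours and 35 minutes leg 2 → 10:00 AM UTC (Apr 18).
Add 3 hours 6 minutes layover in Noumea → 1:06 PM UTC.
Add 3 hours 2 minutes leg 3 → 4:08 PM UTC.
Meridia is UTC−3:00, so local arrival = 4:08 PM − 3:00 = 1:08 PM on Apr 18.

1:08 PM on April 18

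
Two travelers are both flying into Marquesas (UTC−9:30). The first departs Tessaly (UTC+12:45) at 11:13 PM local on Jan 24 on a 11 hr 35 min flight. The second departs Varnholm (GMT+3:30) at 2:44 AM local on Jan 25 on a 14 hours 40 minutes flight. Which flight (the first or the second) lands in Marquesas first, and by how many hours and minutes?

the first, by 15 hours 51 minutes

Flight 1 in UTC: 11:13 PM − 12:45 = 10:28 AM on Jan 24.
+11 hours 35 minutes → arrive 10:03 PM UTC on Jan 24.
Flight 2 in UTC: 2:44 AM − 3:30 = 11:14 PM on Jan 24.
+14 hours and 40 minutes → arrive 1:54 PM UTC on Jan 25.
Flight 1 lands earlier by 15 hours 51 minutes.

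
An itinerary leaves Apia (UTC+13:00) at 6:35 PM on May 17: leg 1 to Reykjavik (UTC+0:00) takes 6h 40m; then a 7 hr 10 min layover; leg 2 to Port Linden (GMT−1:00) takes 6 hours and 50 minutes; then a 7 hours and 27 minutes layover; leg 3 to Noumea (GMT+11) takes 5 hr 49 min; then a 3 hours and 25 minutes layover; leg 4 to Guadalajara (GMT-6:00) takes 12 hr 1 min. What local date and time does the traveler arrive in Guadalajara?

12:57 AM on May 19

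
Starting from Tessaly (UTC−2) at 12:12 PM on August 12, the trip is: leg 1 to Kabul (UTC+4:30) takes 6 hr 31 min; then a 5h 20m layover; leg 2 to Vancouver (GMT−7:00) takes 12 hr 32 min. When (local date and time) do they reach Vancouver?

7:35 AM on Aug 13

Convert departure to UTC: 12:12 PM + 2:00 = 2:12 PM UTC on Aug 12.
Add 6 hours and 31 minutes leg 1 → 8:43 PM UTC.
Add 5 hours and 20 minutes layover in Kabul → 2:03 AM UTC (Aug 13).
Add 12 hours and 32 minutes leg 2 → 2:35 PM UTC.
Vancouver is UTC−7:00, so local arrival = 2:35 PM − 7:00 = 7:35 AM on Aug 13.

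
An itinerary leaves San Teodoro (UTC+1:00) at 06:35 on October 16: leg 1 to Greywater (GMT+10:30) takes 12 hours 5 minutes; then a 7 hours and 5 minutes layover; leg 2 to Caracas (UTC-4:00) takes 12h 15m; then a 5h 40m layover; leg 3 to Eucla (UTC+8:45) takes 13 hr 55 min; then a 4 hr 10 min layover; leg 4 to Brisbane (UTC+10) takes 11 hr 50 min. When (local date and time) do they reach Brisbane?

Convert departure to UTC: 06:35 − 1:00 = 05:35 UTC on Oct 16.
Add 12 hours 5 minutes leg 1 → 17:40 UTC.
Add 7 hours 5 minutes layover in Greywater → 00:45 UTC (Oct 17).
Add 12 hours 15 minutes leg 2 → 13:00 UTC.
Add 5 hours 40 minutes layover in Caracas → 18:40 UTC.
Add 13 hours 55 minutes leg 3 → 08:35 UTC (Oct 18).
Add 4 hours 10 minutes layover in Eucla → 12:45 UTC.
Add 11 hours and 50 minutes leg 4 → 00:35 UTC (Oct 19).
Brisbane is UTC+10:00, so local arrival = 00:35 + 10:00 = 10:35 on Oct 19.

10:35 on Oct 19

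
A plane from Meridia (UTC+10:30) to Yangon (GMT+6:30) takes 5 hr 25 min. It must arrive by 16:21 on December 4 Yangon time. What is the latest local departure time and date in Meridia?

14:56 on December 4

Target arrival in UTC: 16:21 − 6:30 = 09:51 on Dec 4.
Subtract 5 hours and 25 minutes → departure 04:26 UTC on Dec 4.
Meridia is UTC+10:30: 04:26 + 10:30 = 14:56 on Dec 4.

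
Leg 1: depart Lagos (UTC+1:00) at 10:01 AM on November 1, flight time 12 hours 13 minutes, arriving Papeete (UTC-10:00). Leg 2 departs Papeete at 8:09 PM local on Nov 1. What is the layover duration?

Convert departure to UTC: 10:01 AM − 1:00 = 9:01 AM UTC on Nov 1.
Add 12 hours and 13 minutes flight time → 9:14 PM UTC.
Papeete is UTC−10:00, so local arrival = 9:14 PM − 10:00 = 11:14 AM on Nov 1.
Layover = 8:09 PM − 11:14 AM = 8 hours 55 minutes.

8 hours 55 minutes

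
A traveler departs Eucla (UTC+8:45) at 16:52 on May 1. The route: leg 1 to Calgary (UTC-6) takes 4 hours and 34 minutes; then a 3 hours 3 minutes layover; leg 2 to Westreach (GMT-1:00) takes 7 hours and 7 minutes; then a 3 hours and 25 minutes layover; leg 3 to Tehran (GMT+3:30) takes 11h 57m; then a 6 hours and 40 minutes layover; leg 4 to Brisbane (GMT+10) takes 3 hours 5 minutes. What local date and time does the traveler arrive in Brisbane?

09:58 on May 3

Convert departure to UTC: 16:52 − 8:45 = 08:07 UTC on May 1.
Add 4 hours and 34 minutes leg 1 → 12:41 UTC.
Add 3 hours and 3 minutes layover in Calgary → 15:44 UTC.
Add 7 hours and 7 minutes leg 2 → 22:51 UTC.
Add 3 hours 25 minutes layover in Westreach → 02:16 UTC (May 2).
Add 11 hours 57 minutes leg 3 → 14:13 UTC.
Add 6 hours and 40 minutes layover in Tehran → 20:53 UTC.
Add 3 hours and 5 minutes leg 4 → 23:58 UTC.
Brisbane is UTC+10:00, so local arrival = 23:58 + 10:00 = 09:58 on May 3.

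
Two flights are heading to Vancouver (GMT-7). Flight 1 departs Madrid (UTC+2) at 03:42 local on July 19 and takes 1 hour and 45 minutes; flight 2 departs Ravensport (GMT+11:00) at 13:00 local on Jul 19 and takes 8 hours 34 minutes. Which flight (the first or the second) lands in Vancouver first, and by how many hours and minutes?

the first, by 7 hours 7 minutes

Flight 1 in UTC: 03:42 − 2:00 = 01:42 on Jul 19.
+1 hour 45 minutes → arrive 03:27 UTC on Jul 19.
Flight 2 in UTC: 13:00 − 11:00 = 02:00 on Jul 19.
+8 hours 34 minutes → arrive 10:34 UTC on Jul 19.
Flight 1 lands earlier by 7 hours 7 minutes.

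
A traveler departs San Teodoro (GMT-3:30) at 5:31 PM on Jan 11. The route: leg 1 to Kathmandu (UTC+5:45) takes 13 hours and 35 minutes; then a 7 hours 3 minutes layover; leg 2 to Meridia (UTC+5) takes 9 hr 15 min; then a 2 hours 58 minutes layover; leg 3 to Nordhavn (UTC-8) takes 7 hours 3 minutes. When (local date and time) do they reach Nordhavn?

Convert departure to UTC: 5:31 PM + 3:30 = 9:01 PM UTC on Jan 11.
Add 13 hours and 35 minutes leg 1 → 10:36 AM UTC (Jan 12).
Add 7 hours and 3 minutes layover in Kathmandu → 5:39 PM UTC.
Add 9 hours 15 minutes leg 2 → 2:54 AM UTC (Jan 13).
Add 2 hours 58 minutes layover in Meridia → 5:52 AM UTC.
Add 7 hours and 3 minutes leg 3 → 12:55 PM UTC.
Nordhavn is UTC−8:00, so local arrival = 12:55 PM − 8:00 = 4:55 AM on Jan 13.

4:55 AM on Jan 13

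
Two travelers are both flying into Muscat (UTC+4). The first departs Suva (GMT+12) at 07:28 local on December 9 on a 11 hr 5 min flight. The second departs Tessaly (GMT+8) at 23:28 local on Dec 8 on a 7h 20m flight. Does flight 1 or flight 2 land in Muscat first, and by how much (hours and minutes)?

the second, by 7 hours 45 minutes

Flight 1 in UTC: 07:28 − 12:00 = 19:28 on Dec 8.
+11 hours and 5 minutes → arrive 06:33 UTC on Dec 9.
Flight 2 in UTC: 23:28 − 8:00 = 15:28 on Dec 8.
+7 hours 20 minutes → arrive 22:48 UTC on Dec 8.
Flight 2 lands earlier by 7 hours 45 minutes.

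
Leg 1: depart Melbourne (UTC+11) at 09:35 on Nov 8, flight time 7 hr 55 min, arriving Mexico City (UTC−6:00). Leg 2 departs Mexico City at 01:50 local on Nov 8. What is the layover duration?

Convert departure to UTC: 09:35 − 11:00 = 22:35 UTC on Nov 7.
Add 7 hours and 55 minutes flight time → 06:30 UTC (Nov 8).
Mexico City is UTC−6:00, so local arrival = 06:30 − 6:00 = 00:30 on Nov 8.
Layover = 01:50 − 00:30 = 1 hour 20 minutes.

1 hour 20 minutes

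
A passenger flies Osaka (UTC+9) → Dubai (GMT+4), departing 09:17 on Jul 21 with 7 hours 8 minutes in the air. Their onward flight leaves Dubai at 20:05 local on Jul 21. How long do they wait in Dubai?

Convert departure to UTC: 09:17 − 9:00 = 00:17 UTC on Jul 21.
Add 7 hours and 8 minutes flight time → 07:25 UTC.
Dubai is UTC+4:00, so local arrival = 07:25 + 4:00 = 11:25 on Jul 21.
Layover = 20:05 − 11:25 = 8 hours 40 minutes.

8 hours 40 minutes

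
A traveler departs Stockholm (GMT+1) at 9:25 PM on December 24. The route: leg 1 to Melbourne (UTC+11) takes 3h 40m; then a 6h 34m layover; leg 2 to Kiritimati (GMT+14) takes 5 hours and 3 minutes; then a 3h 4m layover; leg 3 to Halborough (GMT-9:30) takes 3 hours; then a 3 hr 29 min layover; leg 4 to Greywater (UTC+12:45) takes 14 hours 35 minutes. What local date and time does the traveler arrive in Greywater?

12:35 AM on December 27

Convert departure to UTC: 9:25 PM − 1:00 = 8:25 PM UTC on Dec 24.
Add 3 hours and 40 minutes leg 1 → 12:05 AM UTC (Dec 25).
Add 6 hours and 34 minutes layover in Melbourne → 6:39 AM UTC.
Add 5 hours 3 minutes leg 2 → 11:42 AM UTC.
Add 3 hours and 4 minutes layover in Kiritimati → 2:46 PM UTC.
Add 3 hours leg 3 → 5:46 PM UTC.
Add 3 hours and 29 minutes layover in Halborough → 9:15 PM UTC.
Add 14 hours and 35 minutes leg 4 → 11:50 AM UTC (Dec 26).
Greywater is UTC+12:45, so local arrival = 11:50 AM + 12:45 = 12:35 AM on Dec 27.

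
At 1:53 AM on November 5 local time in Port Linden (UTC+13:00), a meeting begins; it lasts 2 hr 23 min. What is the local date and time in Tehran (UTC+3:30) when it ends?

Convert start to UTC: 1:53 AM − 13:00 = 12:53 PM UTC on Nov 4.
Add 2 hours 23 minutes duration → 3:16 PM UTC.
Tehran is UTC+3:30, so local end time = 3:16 PM + 3:30 = 6:46 PM on Nov 4.

6:46 PM on November 4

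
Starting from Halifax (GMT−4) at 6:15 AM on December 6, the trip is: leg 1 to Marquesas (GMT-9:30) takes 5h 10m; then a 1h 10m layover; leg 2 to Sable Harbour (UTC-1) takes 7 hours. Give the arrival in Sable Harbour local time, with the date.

Convert departure to UTC: 6:15 AM + 4:00 = 10:15 AM UTC on Dec 6.
Add 5 hours and 10 minutes leg 1 → 3:25 PM UTC.
Add 1 hour and 10 minutes layover in Marquesas → 4:35 PM UTC.
Add 7 hours leg 2 → 11:35 PM UTC.
Sable Harbour is UTC−1:00, so local arrival = 11:35 PM − 1:00 = 10:35 PM on Dec 6.

10:35 PM on Dec 6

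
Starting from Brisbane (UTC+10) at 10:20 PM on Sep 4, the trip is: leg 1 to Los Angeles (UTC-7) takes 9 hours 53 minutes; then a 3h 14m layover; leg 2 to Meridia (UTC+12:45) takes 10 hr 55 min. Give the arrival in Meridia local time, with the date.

Convert departure to UTC: 10:20 PM − 10:00 = 12:20 PM UTC on Sep 4.
Add 9 hours and 53 minutes leg 1 → 10:13 PM UTC.
Add 3 hours 14 minutes layover in Los Angeles → 1:27 AM UTC (Sep 5).
Add 10 hours and 55 minutes leg 2 → 12:22 PM UTC.
Meridia is UTC+12:45, so local arrival = 12:22 PM + 12:45 = 1:07 AM on Sep 6.

1:07 AM on September 6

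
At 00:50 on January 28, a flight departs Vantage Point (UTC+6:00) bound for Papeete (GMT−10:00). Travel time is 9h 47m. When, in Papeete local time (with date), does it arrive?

Papeete is 16:00 behind Vantage Point.
After 9 hours and 47 minutes it is 10:37 in Vantage Point.
Shift by the zone difference: 10:37 − 16:00 = 18:37 on Jan 27 in Papeete.

18:37 on Jan 27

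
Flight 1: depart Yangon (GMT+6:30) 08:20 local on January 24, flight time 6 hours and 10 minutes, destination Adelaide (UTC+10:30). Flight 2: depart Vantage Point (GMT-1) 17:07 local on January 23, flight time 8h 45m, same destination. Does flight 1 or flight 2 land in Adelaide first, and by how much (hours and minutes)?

Flight 1 in UTC: 08:20 − 6:30 = 01:50 on Jan 24.
+6 hours 10 minutes → arrive 08:00 UTC on Jan 24.
Flight 2 in UTC: 17:07 + 1:00 = 18:07 on Jan 23.
+8 hours 45 minutes → arrive 02:52 UTC on Jan 24.
Flight 2 lands earlier by 5 hours 8 minutes.

the second, by 5 hours 8 minutes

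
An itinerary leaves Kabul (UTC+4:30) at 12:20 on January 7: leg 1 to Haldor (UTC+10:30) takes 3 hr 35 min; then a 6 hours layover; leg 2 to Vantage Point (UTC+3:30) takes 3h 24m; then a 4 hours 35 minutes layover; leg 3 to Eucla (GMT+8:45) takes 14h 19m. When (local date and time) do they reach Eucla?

00:28 on Jan 9

Convert departure to UTC: 12:20 − 4:30 = 07:50 UTC on Jan 7.
Add 3 hours and 35 minutes leg 1 → 11:25 UTC.
Add 6 hours layover in Haldor → 17:25 UTC.
Add 3 hours 24 minutes leg 2 → 20:49 UTC.
Add 4 hours and 35 minutes layover in Vantage Point → 01:24 UTC (Jan 8).
Add 14 hours 19 minutes leg 3 → 15:43 UTC.
Eucla is UTC+8:45, so local arrival = 15:43 + 8:45 = 00:28 on Jan 9.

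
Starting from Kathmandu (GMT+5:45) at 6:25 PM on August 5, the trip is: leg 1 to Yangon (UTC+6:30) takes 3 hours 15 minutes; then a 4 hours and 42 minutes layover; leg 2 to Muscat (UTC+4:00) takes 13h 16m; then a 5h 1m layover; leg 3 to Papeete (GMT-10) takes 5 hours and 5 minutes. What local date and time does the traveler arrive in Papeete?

Convert departure to UTC: 6:25 PM − 5:45 = 12:40 PM UTC on Aug 5.
Add 3 hours 15 minutes leg 1 → 3:55 PM UTC.
Add 4 hours 42 minutes layover in Yangon → 8:37 PM UTC.
Add 13 hours and 16 minutes leg 2 → 9:53 AM UTC (Aug 6).
Add 5 hours 1 minute layover in Muscat → 2:54 PM UTC.
Add 5 hours 5 minutes leg 3 → 7:59 PM UTC.
Papeete is UTC−10:00, so local arrival = 7:59 PM − 10:00 = 9:59 AM on Aug 6.

9:59 AM on Aug 6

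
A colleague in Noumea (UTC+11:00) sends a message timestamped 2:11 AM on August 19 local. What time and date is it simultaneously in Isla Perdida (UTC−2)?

Isla Perdida is 13:00 behind Noumea.
Shift by the zone difference: 2:11 AM − 13:00 = 1:11 PM on Aug 18 in Isla Perdida.

1:11 PM on Aug 18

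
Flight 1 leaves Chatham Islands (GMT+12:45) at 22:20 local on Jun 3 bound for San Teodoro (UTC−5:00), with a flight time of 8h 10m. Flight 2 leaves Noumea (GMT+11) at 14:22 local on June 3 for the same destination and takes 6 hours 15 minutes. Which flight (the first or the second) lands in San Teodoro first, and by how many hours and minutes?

Flight 1 in UTC: 22:20 − 12:45 = 09:35 on Jun 3.
+8 hours and 10 minutes → arrive 17:45 UTC on Jun 3.
Flight 2 in UTC: 14:22 − 11:00 = 03:22 on Jun 3.
+6 hours and 15 minutes → arrive 09:37 UTC on Jun 3.
Flight 2 lands earlier by 8 hours 8 minutes.

the second, by 8 hours 8 minutes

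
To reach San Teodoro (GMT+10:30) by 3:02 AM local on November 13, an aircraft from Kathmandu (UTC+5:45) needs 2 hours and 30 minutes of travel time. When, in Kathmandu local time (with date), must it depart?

Target arrival in UTC: 3:02 AM − 10:30 = 4:32 PM on Nov 12.
Subtract 2 hours and 30 minutes → departure 2:02 PM UTC on Nov 12.
Kathmandu is UTC+5:45: 2:02 PM + 5:45 = 7:47 PM on Nov 12.

7:47 PM on November 12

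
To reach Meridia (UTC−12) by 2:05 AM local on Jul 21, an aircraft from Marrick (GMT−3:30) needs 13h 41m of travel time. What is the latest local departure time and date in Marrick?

8:54 PM on Jul 20

Target arrival in UTC: 2:05 AM + 12:00 = 2:05 PM on Jul 21.
Subtract 13 hours and 41 minutes → departure 12:24 AM UTC on Jul 21.
Marrick is UTC−3:30: 12:24 AM − 3:30 = 8:54 PM on Jul 20.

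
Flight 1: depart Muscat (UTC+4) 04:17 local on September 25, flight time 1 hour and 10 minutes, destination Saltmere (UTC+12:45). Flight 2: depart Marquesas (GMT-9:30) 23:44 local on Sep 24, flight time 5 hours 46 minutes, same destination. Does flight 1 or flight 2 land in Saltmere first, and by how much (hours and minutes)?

Flight 1 in UTC: 04:17 − 4:00 = 00:17 on Sep 25.
+1 hour 10 minutes → arrive 01:27 UTC on Sep 25.
Flight 2 in UTC: 23:44 + 9:30 = 09:14 on Sep 25.
+5 hours and 46 minutes → arrive 15:00 UTC on Sep 25.
Flight 1 lands earlier by 13 hours 33 minutes.

the first, by 13 hours 33 minutes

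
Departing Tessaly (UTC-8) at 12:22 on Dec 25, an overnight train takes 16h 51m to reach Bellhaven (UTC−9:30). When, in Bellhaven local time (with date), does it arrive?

Convert departure to UTC: 12:22 + 8:00 = 20:22 UTC on Dec 25.
Add 16 hours and 51 minutes travel time → 13:13 UTC (Dec 26).
Bellhaven is UTC−9:30, so local arrival = 13:13 − 9:30 = 03:43 on Dec 26.

03:43 on December 26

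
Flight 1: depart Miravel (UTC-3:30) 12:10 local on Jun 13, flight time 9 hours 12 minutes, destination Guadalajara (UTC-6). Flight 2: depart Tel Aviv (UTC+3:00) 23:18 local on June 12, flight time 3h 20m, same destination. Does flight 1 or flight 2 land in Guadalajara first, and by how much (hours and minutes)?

the second, by 25 hours 14 minutes

Flight 1 in UTC: 12:10 + 3:30 = 15:40 on Jun 13.
+9 hours 12 minutes → arrive 00:52 UTC on Jun 14.
Flight 2 in UTC: 23:18 − 3:00 = 20:18 on Jun 12.
+3 hours 20 minutes → arrive 23:38 UTC on Jun 12.
Flight 2 lands earlier by 25 hours 14 minutes.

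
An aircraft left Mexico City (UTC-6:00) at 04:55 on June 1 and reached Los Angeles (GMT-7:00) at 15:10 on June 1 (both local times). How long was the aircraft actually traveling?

11 hours 15 minutes

Departure in UTC: 04:55 + 6:00 = 10:55 on Jun 1.
Arrival in UTC: 15:10 + 7:00 = 22:10 on Jun 1.
Elapsed = 22:10 − 10:55 = 11 hours 15 minutes.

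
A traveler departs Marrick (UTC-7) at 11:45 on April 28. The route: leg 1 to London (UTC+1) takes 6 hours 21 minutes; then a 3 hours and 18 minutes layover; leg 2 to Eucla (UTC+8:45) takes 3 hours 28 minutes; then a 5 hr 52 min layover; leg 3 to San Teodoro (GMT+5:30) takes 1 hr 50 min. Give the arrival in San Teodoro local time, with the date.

21:04 on Apr 29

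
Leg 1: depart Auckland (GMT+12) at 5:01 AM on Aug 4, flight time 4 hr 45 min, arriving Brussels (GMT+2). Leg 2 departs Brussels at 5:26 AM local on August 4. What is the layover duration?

5 hours 40 minutes

Convert departure to UTC: 5:01 AM − 12:00 = 5:01 PM UTC on Aug 3.
Add 4 hours and 45 minutes flight time → 9:46 PM UTC.
Brussels is UTC+2:00, so local arrival = 9:46 PM + 2:00 = 11:46 PM on Aug 3.
Layover = 5:26 AM − 11:46 PM (+1 day) = 5 hours 40 minutes.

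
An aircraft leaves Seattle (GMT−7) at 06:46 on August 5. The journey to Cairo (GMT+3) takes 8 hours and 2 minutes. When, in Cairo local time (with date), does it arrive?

00:48 on August 6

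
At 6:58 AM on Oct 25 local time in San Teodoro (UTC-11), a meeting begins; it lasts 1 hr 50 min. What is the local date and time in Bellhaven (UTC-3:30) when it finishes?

4:18 PM on Oct 25

Convert start to UTC: 6:58 AM + 11:00 = 5:58 PM UTC on Oct 25.
Add 1 hour and 50 minutes duration → 7:48 PM UTC.
Bellhaven is UTC−3:30, so local end time = 7:48 PM − 3:30 = 4:18 PM on Oct 25.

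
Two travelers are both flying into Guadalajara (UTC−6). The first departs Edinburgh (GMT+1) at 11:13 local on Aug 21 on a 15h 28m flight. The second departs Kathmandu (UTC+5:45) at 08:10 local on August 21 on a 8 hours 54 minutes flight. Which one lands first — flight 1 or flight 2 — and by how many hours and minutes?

Flight 1 in UTC: 11:13 − 1:00 = 10:13 on Aug 21.
+15 hours and 28 minutes → arrive 01:41 UTC on Aug 22.
Flight 2 in UTC: 08:10 − 5:45 = 02:25 on Aug 21.
+8 hours and 54 minutes → arrive 11:19 UTC on Aug 21.
Flight 2 lands earlier by 14 hours 22 minutes.

the second, by 14 hours 22 minutes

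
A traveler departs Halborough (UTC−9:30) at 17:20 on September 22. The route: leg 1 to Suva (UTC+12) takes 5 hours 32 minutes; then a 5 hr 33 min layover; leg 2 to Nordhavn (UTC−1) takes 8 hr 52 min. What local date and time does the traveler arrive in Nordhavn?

21:47 on Sep 23

Convert departure to UTC: 17:20 + 9:30 = 02:50 UTC on Sep 23.
Add 5 hours 32 minutes leg 1 → 08:22 UTC.
Add 5 hours and 33 minutes layover in Suva → 13:55 UTC.
Add 8 hours and 52 minutes leg 2 → 22:47 UTC.
Nordhavn is UTC−1:00, so local arrival = 22:47 − 1:00 = 21:47 on Sep 23.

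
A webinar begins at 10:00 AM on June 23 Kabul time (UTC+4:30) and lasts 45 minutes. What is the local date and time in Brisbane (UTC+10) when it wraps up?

Convert start to UTC: 10:00 AM − 4:30 = 5:30 AM UTC on Jun 23.
Add 45 minutes duration → 6:15 AM UTC.
Brisbane is UTC+10:00, so local end time = 6:15 AM + 10:00 = 4:15 PM on Jun 23.

4:15 PM on June 23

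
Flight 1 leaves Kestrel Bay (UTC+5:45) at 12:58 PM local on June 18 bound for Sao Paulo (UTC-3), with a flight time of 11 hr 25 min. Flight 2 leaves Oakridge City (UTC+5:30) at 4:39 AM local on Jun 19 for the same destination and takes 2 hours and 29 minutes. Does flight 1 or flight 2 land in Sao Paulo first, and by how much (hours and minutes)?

the first, by 7 hours

Flight 1 in UTC: 12:58 PM − 5:45 = 7:13 AM on Jun 18.
+11 hours and 25 minutes → arrive 6:38 PM UTC on Jun 18.
Flight 2 in UTC: 4:39 AM − 5:30 = 11:09 PM on Jun 18.
+2 hours and 29 minutes → arrive 1:38 AM UTC on Jun 19.
Flight 1 lands earlier by 7 hours.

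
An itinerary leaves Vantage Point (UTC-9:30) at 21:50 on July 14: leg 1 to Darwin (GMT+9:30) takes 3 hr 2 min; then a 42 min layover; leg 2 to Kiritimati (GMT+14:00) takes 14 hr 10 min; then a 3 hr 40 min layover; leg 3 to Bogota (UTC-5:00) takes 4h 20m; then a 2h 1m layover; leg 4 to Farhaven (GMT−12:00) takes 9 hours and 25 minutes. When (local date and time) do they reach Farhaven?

08:40 on July 16

Convert departure to UTC: 21:50 + 9:30 = 07:20 UTC on Jul 15.
Add 3 hours 2 minutes leg 1 → 10:22 UTC.
Add 42 minutes layover in Darwin → 11:04 UTC.
Add 14 hours and 10 minutes leg 2 → 01:14 UTC (Jul 16).
Add 3 hours 40 minutes layover in Kiritimati → 04:54 UTC.
Add 4 hours 20 minutes leg 3 → 09:14 UTC.
Add 2 hours and 1 minute layover in Bogota → 11:15 UTC.
Add 9 hours 25 minutes leg 4 → 20:40 UTC.
Farhaven is UTC−12:00, so local arrival = 20:40 − 12:00 = 08:40 on Jul 16.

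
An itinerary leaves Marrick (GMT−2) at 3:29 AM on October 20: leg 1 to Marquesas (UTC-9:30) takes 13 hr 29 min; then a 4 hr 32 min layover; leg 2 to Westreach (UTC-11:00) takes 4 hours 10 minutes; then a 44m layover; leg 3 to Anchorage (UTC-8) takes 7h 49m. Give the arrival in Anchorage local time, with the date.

4:13 AM on October 21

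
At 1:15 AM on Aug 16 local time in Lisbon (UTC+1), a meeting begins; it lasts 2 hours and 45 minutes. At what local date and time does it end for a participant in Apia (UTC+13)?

Convert start to UTC: 1:15 AM − 1:00 = 12:15 AM UTC on Aug 16.
Add 2 hours and 45 minutes duration → 3:00 AM UTC.
Apia is UTC+13:00, so local end time = 3:00 AM + 13:00 = 4:00 PM on Aug 16.

4:00 PM on August 16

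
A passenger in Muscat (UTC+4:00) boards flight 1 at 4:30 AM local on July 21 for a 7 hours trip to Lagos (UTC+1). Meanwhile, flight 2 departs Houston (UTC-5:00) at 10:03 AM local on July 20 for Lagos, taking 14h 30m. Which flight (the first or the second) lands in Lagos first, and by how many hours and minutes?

Flight 1 in UTC: 4:30 AM − 4:00 = 12:30 AM on Jul 21.
+7 hours → arrive 7:30 AM UTC on Jul 21.
Flight 2 in UTC: 10:03 AM + 5:00 = 3:03 PM on Jul 20.
+14 hours and 30 minutes → arrive 5:33 AM UTC on Jul 21.
Flight 2 lands earlier by 1 hour 57 minutes.

the second, by 1 hour 57 minutes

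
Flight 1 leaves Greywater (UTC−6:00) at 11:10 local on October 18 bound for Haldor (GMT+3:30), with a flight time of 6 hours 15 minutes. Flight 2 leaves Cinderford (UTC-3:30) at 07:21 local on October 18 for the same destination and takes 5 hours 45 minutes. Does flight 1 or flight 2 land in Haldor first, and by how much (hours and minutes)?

the second, by 6 hours 49 minutes

Flight 1 in UTC: 11:10 + 6:00 = 17:10 on Oct 18.
+6 hours 15 minutes → arrive 23:25 UTC on Oct 18.
Flight 2 in UTC: 07:21 + 3:30 = 10:51 on Oct 18.
+5 hours and 45 minutes → arrive 16:36 UTC on Oct 18.
Flight 2 lands earlier by 6 hours 49 minutes.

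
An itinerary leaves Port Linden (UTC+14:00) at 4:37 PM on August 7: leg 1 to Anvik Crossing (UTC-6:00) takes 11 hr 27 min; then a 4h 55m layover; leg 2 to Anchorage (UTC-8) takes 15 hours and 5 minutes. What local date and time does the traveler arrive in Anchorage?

2:04 AM on August 8

Convert departure to UTC: 4:37 PM − 14:00 = 2:37 AM UTC on Aug 7.
Add 11 hours 27 minutes leg 1 → 2:04 PM UTC.
Add 4 hours and 55 minutes layover in Anvik Crossing → 6:59 PM UTC.
Add 15 hours and 5 minutes leg 2 → 10:04 AM UTC (Aug 8).
Anchorage is UTC−8:00, so local arrival = 10:04 AM − 8:00 = 2:04 AM on Aug 8.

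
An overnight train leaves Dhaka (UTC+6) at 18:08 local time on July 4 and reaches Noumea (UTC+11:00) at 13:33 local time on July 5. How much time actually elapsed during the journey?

14 hours 25 minutes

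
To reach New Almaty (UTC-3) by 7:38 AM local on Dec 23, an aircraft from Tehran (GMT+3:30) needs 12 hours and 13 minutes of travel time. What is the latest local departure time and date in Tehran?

1:55 AM on Dec 23

Target arrival in UTC: 7:38 AM + 3:00 = 10:38 AM on Dec 23.
Subtract 12 hours and 13 minutes → departure 10:25 PM UTC on Dec 22.
Tehran is UTC+3:30: 10:25 PM + 3:30 = 1:55 AM on Dec 23.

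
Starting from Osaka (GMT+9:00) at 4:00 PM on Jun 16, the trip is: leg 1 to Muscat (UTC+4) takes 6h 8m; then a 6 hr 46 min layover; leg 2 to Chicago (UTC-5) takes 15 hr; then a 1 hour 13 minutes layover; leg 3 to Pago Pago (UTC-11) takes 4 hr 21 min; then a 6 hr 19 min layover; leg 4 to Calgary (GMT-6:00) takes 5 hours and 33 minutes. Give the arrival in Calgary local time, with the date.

Convert departure to UTC: 4:00 PM − 9:00 = 7:00 AM UTC on Jun 16.
Add 6 hours and 8 minutes leg 1 → 1:08 PM UTC.
Add 6 hours and 46 minutes layover in Muscat → 7:54 PM UTC.
Add 15 hours leg 2 → 10:54 AM UTC (Jun 17).
Add 1 hour and 13 minutes layover in Chicago → 12:07 PM UTC.
Add 4 hours 21 minutes leg 3 → 4:28 PM UTC.
Add 6 hours 19 minutes layover in Pago Pago → 10:47 PM UTC.
Add 5 hours and 33 minutes leg 4 → 4:20 AM UTC (Jun 18).
Calgary is UTC−6:00, so local arrival = 4:20 AM − 6:00 = 10:20 PM on Jun 17.

10:20 PM on Jun 17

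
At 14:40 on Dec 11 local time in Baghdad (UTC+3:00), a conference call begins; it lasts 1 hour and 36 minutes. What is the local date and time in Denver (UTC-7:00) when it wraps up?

Denver is 10:00 behind Baghdad.
After 1 hour 36 minutes it is 16:16 in Baghdad.
Shift by the zone difference: 16:16 − 10:00 = 06:16 on Dec 11 in Denver.

06:16 on December 11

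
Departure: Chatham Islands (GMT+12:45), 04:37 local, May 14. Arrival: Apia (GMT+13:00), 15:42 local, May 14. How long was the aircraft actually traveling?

10 hours 50 minutes

Apia is 0:15 ahead of Chatham Islands.
Clock-face elapsed time (ignoring zones) is 11 hours 5 minutes.
Actual elapsed = 11 hours 5 minutes − 0:15 = 10 hours 50 minutes.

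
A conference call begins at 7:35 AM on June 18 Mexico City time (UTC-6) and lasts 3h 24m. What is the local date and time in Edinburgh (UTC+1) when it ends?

Convert start to UTC: 7:35 AM + 6:00 = 1:35 PM UTC on Jun 18.
Add 3 hours and 24 minutes duration → 4:59 PM UTC.
Edinburgh is UTC+1:00, so local end time = 4:59 PM + 1:00 = 5:59 PM on Jun 18.

5:59 PM on Jun 18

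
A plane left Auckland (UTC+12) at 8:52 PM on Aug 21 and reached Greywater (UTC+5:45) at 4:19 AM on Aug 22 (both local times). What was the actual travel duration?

13 hours 42 minutes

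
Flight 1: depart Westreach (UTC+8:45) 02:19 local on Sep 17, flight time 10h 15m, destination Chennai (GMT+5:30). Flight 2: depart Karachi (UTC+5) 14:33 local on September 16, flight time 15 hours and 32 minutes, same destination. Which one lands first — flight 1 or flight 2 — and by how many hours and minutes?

Flight 1 in UTC: 02:19 − 8:45 = 17:34 on Sep 16.
+10 hours and 15 minutes → arrive 03:49 UTC on Sep 17.
Flight 2 in UTC: 14:33 − 5:00 = 09:33 on Sep 16.
+15 hours 32 minutes → arrive 01:05 UTC on Sep 17.
Flight 2 lands earlier by 2 hours 44 minutes.

the second, by 2 hours 44 minutes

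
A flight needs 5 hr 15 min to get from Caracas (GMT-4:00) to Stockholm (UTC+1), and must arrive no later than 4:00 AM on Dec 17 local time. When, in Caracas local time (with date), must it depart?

Target arrival in UTC: 4:00 AM − 1:00 = 3:00 AM on Dec 17.
Subtract 5 hours 15 minutes → departure 9:45 PM UTC on Dec 16.
Caracas is UTC−4:00: 9:45 PM − 4:00 = 5:45 PM on Dec 16.

5:45 PM on December 16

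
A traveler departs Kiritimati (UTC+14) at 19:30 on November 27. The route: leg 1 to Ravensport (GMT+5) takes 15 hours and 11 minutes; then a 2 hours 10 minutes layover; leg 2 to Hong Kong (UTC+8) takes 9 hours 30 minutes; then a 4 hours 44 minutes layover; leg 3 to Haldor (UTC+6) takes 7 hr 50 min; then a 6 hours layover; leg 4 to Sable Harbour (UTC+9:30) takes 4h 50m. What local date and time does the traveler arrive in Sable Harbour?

Convert departure to UTC: 19:30 − 14:00 = 05:30 UTC on Nov 27.
Add 15 hours and 11 minutes leg 1 → 20:41 UTC.
Add 2 hours 10 minutes layover in Ravensport → 22:51 UTC.
Add 9 hours and 30 minutes leg 2 → 08:21 UTC (Nov 28).
Add 4 hours and 44 minutes layover in Hong Kong → 13:05 UTC.
Add 7 hours and 50 minutes leg 3 → 20:55 UTC.
Add 6 hours layover in Haldor → 02:55 UTC (Nov 29).
Add 4 hours and 50 minutes leg 4 → 07:45 UTC.
Sable Harbour is UTC+9:30, so local arrival = 07:45 + 9:30 = 17:15 on Nov 29.

17:15 on Nov 29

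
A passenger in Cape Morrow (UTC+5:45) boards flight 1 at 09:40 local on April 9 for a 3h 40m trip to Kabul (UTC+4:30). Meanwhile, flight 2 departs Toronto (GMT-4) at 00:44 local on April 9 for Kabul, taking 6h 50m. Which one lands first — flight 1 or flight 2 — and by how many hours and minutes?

the first, by 3 hours 59 minutes

Flight 1 in UTC: 09:40 − 5:45 = 03:55 on Apr 9.
+3 hours and 40 minutes → arrive 07:35 UTC on Apr 9.
Flight 2 in UTC: 00:44 + 4:00 = 04:44 on Apr 9.
+6 hours and 50 minutes → arrive 11:34 UTC on Apr 9.
Flight 1 lands earlier by 3 hours 59 minutes.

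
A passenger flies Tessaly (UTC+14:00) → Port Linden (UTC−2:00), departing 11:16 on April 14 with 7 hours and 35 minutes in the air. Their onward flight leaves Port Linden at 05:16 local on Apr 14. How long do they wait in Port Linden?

Convert departure to UTC: 11:16 − 14:00 = 21:16 UTC on Apr 13.
Add 7 hours and 35 minutes flight time → 04:51 UTC (Apr 14).
Port Linden is UTC−2:00, so local arrival = 04:51 − 2:00 = 02:51 on Apr 14.
Layover = 05:16 − 02:51 = 2 hours 25 minutes.

2 hours 25 minutes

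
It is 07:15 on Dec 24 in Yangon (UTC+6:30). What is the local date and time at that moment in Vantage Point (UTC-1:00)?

In UTC: 07:15 − 6:30 = 00:45 on Dec 24.
Vantage Point is UTC−1:00: 00:45 − 1:00 = 23:45 on Dec 23.

23:45 on December 23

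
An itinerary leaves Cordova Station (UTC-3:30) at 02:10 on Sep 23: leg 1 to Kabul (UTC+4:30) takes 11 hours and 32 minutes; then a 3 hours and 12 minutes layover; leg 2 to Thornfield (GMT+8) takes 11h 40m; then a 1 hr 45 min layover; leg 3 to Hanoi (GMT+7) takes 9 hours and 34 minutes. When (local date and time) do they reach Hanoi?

Convert departure to UTC: 02:10 + 3:30 = 05:40 UTC on Sep 23.
Add 11 hours and 32 minutes leg 1 → 17:12 UTC.
Add 3 hours and 12 minutes layover in Kabul → 20:24 UTC.
Add 11 hours and 40 minutes leg 2 → 08:04 UTC (Sep 24).
Add 1 hour 45 minutes layover in Thornfield → 09:49 UTC.
Add 9 hours 34 minutes leg 3 → 19:23 UTC.
Hanoi is UTC+7:00, so local arrival = 19:23 + 7:00 = 02:23 on Sep 25.

02:23 on September 25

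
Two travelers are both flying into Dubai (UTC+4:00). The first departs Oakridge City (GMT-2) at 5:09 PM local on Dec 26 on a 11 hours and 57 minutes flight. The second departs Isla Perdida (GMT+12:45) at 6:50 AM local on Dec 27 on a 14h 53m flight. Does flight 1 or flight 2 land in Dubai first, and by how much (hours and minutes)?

the first, by 1 hour 52 minutes

Flight 1 in UTC: 5:09 PM + 2:00 = 7:09 PM on Dec 26.
+11 hours and 57 minutes → arrive 7:06 AM UTC on Dec 27.
Flight 2 in UTC: 6:50 AM − 12:45 = 6:05 PM on Dec 26.
+14 hours 53 minutes → arrive 8:58 AM UTC on Dec 27.
Flight 1 lands earlier by 1 hour 52 minutes.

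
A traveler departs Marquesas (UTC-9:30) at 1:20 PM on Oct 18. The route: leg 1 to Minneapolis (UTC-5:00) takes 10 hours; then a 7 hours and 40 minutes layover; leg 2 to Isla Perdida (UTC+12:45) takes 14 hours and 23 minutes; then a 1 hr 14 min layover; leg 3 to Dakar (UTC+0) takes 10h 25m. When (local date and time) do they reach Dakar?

6:32 PM on October 20

Convert departure to UTC: 1:20 PM + 9:30 = 10:50 PM UTC on Oct 18.
Add 10 hours leg 1 → 8:50 AM UTC (Oct 19).
Add 7 hours and 40 minutes layover in Minneapolis → 4:30 PM UTC.
Add 14 hours and 23 minutes leg 2 → 6:53 AM UTC (Oct 20).
Add 1 hour and 14 minutes layover in Isla Perdida → 8:07 AM UTC.
Add 10 hours and 25 minutes leg 3 → 6:32 PM UTC.
Dakar is UTC+0, so local arrival is the same: 6:32 PM on Oct 20.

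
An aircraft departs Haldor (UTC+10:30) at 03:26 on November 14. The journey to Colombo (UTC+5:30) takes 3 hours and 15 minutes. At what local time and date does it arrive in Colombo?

Colombo is 5:00 behind Haldor.
After 3 hours 15 minutes it is 06:41 in Haldor.
Shift by the zone difference: 06:41 − 5:00 = 01:41 on Nov 14 in Colombo.

01:41 on November 14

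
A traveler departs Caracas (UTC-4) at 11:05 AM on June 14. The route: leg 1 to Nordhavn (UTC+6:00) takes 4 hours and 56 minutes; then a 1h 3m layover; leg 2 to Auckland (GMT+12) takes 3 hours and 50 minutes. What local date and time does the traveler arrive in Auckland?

12:54 PM on June 15

Convert departure to UTC: 11:05 AM + 4:00 = 3:05 PM UTC on Jun 14.
Add 4 hours 56 minutes leg 1 → 8:01 PM UTC.
Add 1 hour 3 minutes layover in Nordhavn → 9:04 PM UTC.
Add 3 hours 50 minutes leg 2 → 12:54 AM UTC (Jun 15).
Auckland is UTC+12:00, so local arrival = 12:54 AM + 12:00 = 12:54 PM on Jun 15.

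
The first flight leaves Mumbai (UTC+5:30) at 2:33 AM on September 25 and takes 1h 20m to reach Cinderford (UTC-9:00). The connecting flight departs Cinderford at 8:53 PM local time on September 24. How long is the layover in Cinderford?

Convert departure to UTC: 2:33 AM − 5:30 = 9:03 PM UTC on Sep 24.
Add 1 hour and 20 minutes flight time → 10:23 PM UTC.
Cinderford is UTC−9:00, so local arrival = 10:23 PM − 9:00 = 1:23 PM on Sep 24.
Layover = 8:53 PM − 1:23 PM = 7 hours 30 minutes.

7 hours 30 minutes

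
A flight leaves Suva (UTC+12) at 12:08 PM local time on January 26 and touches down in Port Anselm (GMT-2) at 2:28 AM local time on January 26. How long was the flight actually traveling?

4 hours 20 minutes

Port Anselm is 14:00 behind Suva.
Clock-face elapsed time (ignoring zones) is −9 hours 40 minutes.
Actual elapsed = −9 hours 40 minutes + 14:00 = 4 hours 20 minutes.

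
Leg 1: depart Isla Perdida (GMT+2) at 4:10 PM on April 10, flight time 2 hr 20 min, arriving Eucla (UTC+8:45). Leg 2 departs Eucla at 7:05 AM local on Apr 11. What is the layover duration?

Convert departure to UTC: 4:10 PM − 2:00 = 2:10 PM UTC on Apr 10.
Add 2 hours and 20 minutes flight time → 4:30 PM UTC.
Eucla is UTC+8:45, so local arrival = 4:30 PM + 8:45 = 1:15 AM on Apr 11.
Layover = 7:05 AM − 1:15 AM = 5 hours 50 minutes.

5 hours 50 minutes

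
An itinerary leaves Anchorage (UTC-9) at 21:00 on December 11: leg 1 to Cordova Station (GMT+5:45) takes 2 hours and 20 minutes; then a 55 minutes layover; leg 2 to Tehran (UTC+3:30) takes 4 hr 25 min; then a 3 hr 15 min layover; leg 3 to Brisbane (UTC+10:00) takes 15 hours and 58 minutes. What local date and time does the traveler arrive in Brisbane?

18:53 on December 13

Convert departure to UTC: 21:00 + 9:00 = 06:00 UTC on Dec 12.
Add 2 hours 20 minutes leg 1 → 08:20 UTC.
Add 55 minutes layover in Cordova Station → 09:15 UTC.
Add 4 hours 25 minutes leg 2 → 13:40 UTC.
Add 3 hours and 15 minutes layover in Tehran → 16:55 UTC.
Add 15 hours 58 minutes leg 3 → 08:53 UTC (Dec 13).
Brisbane is UTC+10:00, so local arrival = 08:53 + 10:00 = 18:53 on Dec 13.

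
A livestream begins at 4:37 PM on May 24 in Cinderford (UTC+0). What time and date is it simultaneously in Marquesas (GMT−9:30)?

7:07 AM on May 24

Cinderford is UTC+0 so that is 4:37 PM UTC.
Marquesas is UTC−9:30: 4:37 PM − 9:30 = 7:07 AM on May 24.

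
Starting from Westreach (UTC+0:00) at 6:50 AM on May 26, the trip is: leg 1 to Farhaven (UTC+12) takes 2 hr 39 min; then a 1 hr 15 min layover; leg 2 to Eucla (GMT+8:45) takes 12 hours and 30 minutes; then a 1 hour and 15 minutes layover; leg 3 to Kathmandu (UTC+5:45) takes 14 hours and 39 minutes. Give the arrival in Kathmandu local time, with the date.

Westreach is at UTC+0, so departure is already 6:50 AM UTC on May 26.
Add 2 hours 39 minutes leg 1 → 9:29 AM UTC.
Add 1 hour and 15 minutes layover in Farhaven → 10:44 AM UTC.
Add 12 hours 30 minutes leg 2 → 11:14 PM UTC.
Add 1 hour and 15 minutes layover in Eucla → 12:29 AM UTC (May 27).
Add 14 hours and 39 minutes leg 3 → 3:08 PM UTC.
Kathmandu is UTC+5:45, so local arrival = 3:08 PM + 5:45 = 8:53 PM on May 27.

8:53 PM on May 27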